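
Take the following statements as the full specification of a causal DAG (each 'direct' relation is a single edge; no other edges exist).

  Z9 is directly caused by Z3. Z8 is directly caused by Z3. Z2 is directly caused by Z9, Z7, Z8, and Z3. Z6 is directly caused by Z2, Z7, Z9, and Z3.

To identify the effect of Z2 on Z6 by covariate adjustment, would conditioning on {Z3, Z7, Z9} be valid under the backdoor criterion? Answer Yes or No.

Backdoor paths from Z2 to Z6 (paths whose first edge points into Z2):
  P1: Z2 <- Z3 -> Z9 -> Z6
  P2: Z2 <- Z3 -> Z6
  P3: Z2 <- Z7 -> Z6
  P4: Z2 <- Z9 <- Z3 -> Z6
  P5: Z2 <- Z9 -> Z6
  P6: Z2 <- Z8 <- Z3 -> Z9 -> Z6
  P7: Z2 <- Z8 <- Z3 -> Z6
Condition 1 (no descendant of Z2 in the set): holds — descendants of Z2 are {Z6}; none are in {Z3, Z7, Z9}.
Condition 2 (every backdoor path blocked by {Z3, Z7, Z9}):
  P1: blocked at fork node Z3 ∈ conditioning set.
  P2: blocked at fork node Z3 ∈ conditioning set.
  P3: blocked at fork node Z7 ∈ conditioning set.
  P4: blocked at chain node Z9 ∈ conditioning set.
  P5: blocked at fork node Z9 ∈ conditioning set.
  P6: blocked at fork node Z3 ∈ conditioning set.
  P7: blocked at fork node Z3 ∈ conditioning set.
{Z3, Z7, Z9} satisfies the backdoor criterion.

Yes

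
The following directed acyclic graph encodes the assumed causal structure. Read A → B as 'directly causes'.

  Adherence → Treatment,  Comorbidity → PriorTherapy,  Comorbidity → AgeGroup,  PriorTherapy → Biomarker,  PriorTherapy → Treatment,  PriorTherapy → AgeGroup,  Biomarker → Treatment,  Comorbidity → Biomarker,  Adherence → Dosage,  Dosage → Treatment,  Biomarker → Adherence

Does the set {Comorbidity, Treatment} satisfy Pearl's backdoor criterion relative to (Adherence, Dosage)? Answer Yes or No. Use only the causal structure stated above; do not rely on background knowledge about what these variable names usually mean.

No

Backdoor paths from Adherence to Dosage (paths whose first edge points into Adherence):
  P1: Adherence <- Biomarker <- Comorbidity -> PriorTherapy -> Treatment <- Dosage
  P2: Adherence <- Biomarker <- Comorbidity -> AgeGroup <- PriorTherapy -> Treatment <- Dosage
  P3: Adherence <- Biomarker <- PriorTherapy -> Treatment <- Dosage
  P4: Adherence <- Biomarker -> Treatment <- Dosage
Condition 1 (no descendant of Adherence in the set): FAILS — Treatment is a descendant of Adherence.
Condition 2 (every backdoor path blocked by {Comorbidity, Treatment}):
  P1: blocked at fork node Comorbidity ∈ conditioning set.
  P2: blocked at fork node Comorbidity ∈ conditioning set.
  P3: open — collider(s) Treatment are conditioned on (or have a conditioned descendant) and no non-collider on the path is in the set.
  P4: open — collider(s) Treatment are conditioned on (or have a conditioned descendant) and no non-collider on the path is in the set.
{Comorbidity, Treatment} does not satisfy the backdoor criterion.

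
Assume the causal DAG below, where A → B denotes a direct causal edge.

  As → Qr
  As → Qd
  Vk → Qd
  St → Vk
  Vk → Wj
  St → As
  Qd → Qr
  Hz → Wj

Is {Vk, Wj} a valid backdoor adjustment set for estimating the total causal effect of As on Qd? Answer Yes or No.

Yes

Backdoor paths from As to Qd (paths whose first edge points into As):
  P1: As <- St -> Vk -> Qd
Condition 1 (no descendant of As in the set): holds — descendants of As are {Qd, Qr}; none are in {Vk, Wj}.
Condition 2 (every backdoor path blocked by {Vk, Wj}):
  P1: blocked at chain node Vk ∈ conditioning set.
{Vk, Wj} satisfies the backdoor criterion.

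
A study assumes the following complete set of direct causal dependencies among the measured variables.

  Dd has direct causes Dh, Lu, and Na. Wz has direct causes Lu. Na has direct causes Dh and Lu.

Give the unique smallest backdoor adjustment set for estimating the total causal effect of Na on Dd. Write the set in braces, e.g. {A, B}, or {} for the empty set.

Variables eligible for adjustment (non-descendants of Na, excluding Na and Dd): {Dh, Lu, Wz}.
Backdoor paths from Na to Dd:
  P1: Na <- Dh -> Dd
  P2: Na <- Lu -> Dd
The empty set is not sufficient: P1 (Na <- Dh -> Dd) has no collider blocking it and no conditioned non-collider, so it is open.
Try {Dh, Lu}:
  P1: blocked at fork node Dh ∈ conditioning set.
  P2: blocked at fork node Lu ∈ conditioning set.
{Dh, Lu} contains no descendant of Na and blocks every backdoor path.
Every element of {Dh, Lu} is needed (dropping Dh leaves P1 open; dropping Lu leaves P2 open), so no proper subset is valid.
Among all size-2 subsets of the eligible variables, only {Dh, Lu} blocks every backdoor path, so it is the unique smallest valid adjustment set.

{Dh, Lu}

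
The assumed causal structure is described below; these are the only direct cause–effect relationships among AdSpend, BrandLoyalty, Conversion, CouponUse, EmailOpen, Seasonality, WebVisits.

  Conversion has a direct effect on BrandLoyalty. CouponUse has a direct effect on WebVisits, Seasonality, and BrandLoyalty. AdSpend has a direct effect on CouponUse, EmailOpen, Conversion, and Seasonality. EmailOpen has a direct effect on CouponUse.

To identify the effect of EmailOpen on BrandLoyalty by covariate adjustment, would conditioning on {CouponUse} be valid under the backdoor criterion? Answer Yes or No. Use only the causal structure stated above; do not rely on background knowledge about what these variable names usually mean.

No

Backdoor paths from EmailOpen to BrandLoyalty (paths whose first edge points into EmailOpen):
  P1: EmailOpen <- AdSpend -> CouponUse -> BrandLoyalty
  P2: EmailOpen <- AdSpend -> Conversion -> BrandLoyalty
  P3: EmailOpen <- AdSpend -> Seasonality <- CouponUse -> BrandLoyalty
Condition 1 (no descendant of EmailOpen in the set): FAILS — CouponUse is a descendant of EmailOpen.
Condition 2 (every backdoor path blocked by {CouponUse}):
  P1: blocked at chain node CouponUse ∈ conditioning set.
  P2: open — no interior node is in the conditioning set.
  P3: blocked at collider Seasonality (neither it nor any descendant is in the conditioning set).
{CouponUse} does not satisfy the backdoor criterion.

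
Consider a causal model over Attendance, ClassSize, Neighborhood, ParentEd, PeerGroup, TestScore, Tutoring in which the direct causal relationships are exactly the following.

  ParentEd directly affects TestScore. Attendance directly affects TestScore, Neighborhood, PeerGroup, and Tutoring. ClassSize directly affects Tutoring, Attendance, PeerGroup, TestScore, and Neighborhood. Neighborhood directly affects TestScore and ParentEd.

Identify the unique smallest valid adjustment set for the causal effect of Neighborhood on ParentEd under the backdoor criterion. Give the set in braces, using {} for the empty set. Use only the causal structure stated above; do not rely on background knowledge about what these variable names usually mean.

{}

Variables eligible for adjustment (non-descendants of Neighborhood, excluding Neighborhood and ParentEd): {Attendance, ClassSize, PeerGroup, Tutoring}.
Backdoor paths from Neighborhood to ParentEd:
  P1: Neighborhood <- ClassSize -> Attendance -> TestScore <- ParentEd
  P2: Neighborhood <- ClassSize -> PeerGroup <- Attendance -> TestScore <- ParentEd
  P3: Neighborhood <- ClassSize -> TestScore <- ParentEd
  P4: Neighborhood <- ClassSize -> Tutoring <- Attendance -> TestScore <- ParentEd
  P5: Neighborhood <- Attendance <- ClassSize -> TestScore <- ParentEd
  P6: Neighborhood <- Attendance -> PeerGroup <- ClassSize -> TestScore <- ParentEd
  P7: Neighborhood <- Attendance -> TestScore <- ParentEd
  P8: Neighborhood <- Attendance -> Tutoring <- ClassSize -> TestScore <- ParentEd
Each backdoor path contains an unconditioned collider, so every path is already blocked with the empty conditioning set:
  P1: blocked at collider TestScore (neither it nor any descendant is in the conditioning set).
  P2: blocked at collider PeerGroup (neither it nor any descendant is in the conditioning set).
  P3: blocked at collider TestScore (neither it nor any descendant is in the conditioning set).
  P4: blocked at collider Tutoring (neither it nor any descendant is in the conditioning set).
  P5: blocked at collider TestScore (neither it nor any descendant is in the conditioning set).
  P6: blocked at collider PeerGroup (neither it nor any descendant is in the conditioning set).
  P7: blocked at collider TestScore (neither it nor any descendant is in the conditioning set).
  P8: blocked at collider Tutoring (neither it nor any descendant is in the conditioning set).
The empty set is therefore the unique smallest valid set.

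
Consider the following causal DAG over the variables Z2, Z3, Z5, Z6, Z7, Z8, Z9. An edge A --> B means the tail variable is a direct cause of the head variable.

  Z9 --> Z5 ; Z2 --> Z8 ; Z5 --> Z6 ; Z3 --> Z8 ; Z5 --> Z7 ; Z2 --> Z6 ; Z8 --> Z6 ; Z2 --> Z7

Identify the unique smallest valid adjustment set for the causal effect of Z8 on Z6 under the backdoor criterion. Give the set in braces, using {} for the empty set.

Variables eligible for adjustment (non-descendants of Z8, excluding Z8 and Z6): {Z2, Z3, Z5, Z7, Z9}.
Backdoor paths from Z8 to Z6:
  P1: Z8 <- Z2 -> Z7 <- Z5 -> Z6
  P2: Z8 <- Z2 -> Z6
The empty set is not sufficient: P2 (Z8 <- Z2 -> Z6) has no collider blocking it and no conditioned non-collider, so it is open.
Try {Z2}:
  P1: blocked at fork node Z2 ∈ conditioning set.
  P2: blocked at fork node Z2 ∈ conditioning set.
{Z2} contains no descendant of Z8 and blocks every backdoor path.
No other singleton works — e.g. {Z9} leaves P2 open — so {Z2} is the unique smallest valid adjustment set.

{Z2}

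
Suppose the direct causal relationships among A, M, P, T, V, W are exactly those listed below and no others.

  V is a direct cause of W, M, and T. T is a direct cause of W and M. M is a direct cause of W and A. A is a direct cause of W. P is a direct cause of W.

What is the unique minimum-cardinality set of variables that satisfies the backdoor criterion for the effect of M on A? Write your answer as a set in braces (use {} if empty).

{}

Variables eligible for adjustment (non-descendants of M, excluding M and A): {P, T, V}.
Backdoor paths from M to A:
  P1: M <- V -> T -> W <- A
  P2: M <- V -> W <- A
  P3: M <- T <- V -> W <- A
  P4: M <- T -> W <- A
Each backdoor path contains an unconditioned collider, so every path is already blocked with the empty conditioning set:
  P1: blocked at collider W (neither it nor any descendant is in the conditioning set).
  P2: blocked at collider W (neither it nor any descendant is in the conditioning set).
  P3: blocked at collider W (neither it nor any descendant is in the conditioning set).
  P4: blocked at collider W (neither it nor any descendant is in the conditioning set).
The empty set is therefore the unique smallest valid set.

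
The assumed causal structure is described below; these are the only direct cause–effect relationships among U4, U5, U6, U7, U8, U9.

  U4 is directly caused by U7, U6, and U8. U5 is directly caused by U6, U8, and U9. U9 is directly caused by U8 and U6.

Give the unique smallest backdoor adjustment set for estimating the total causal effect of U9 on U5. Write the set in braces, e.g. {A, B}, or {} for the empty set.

{U6, U8}

Variables eligible for adjustment (non-descendants of U9, excluding U9 and U5): {U4, U6, U7, U8}.
Backdoor paths from U9 to U5:
  P1: U9 <- U6 -> U4 <- U8 -> U5
  P2: U9 <- U6 -> U5
  P3: U9 <- U8 -> U4 <- U6 -> U5
  P4: U9 <- U8 -> U5
The empty set is not sufficient: P2 (U9 <- U6 -> U5) has no collider blocking it and no conditioned non-collider, so it is open.
Try {U6, U8}:
  P1: blocked at fork node U6 ∈ conditioning set.
  P2: blocked at fork node U6 ∈ conditioning set.
  P3: blocked at fork node U8 ∈ conditioning set.
  P4: blocked at fork node U8 ∈ conditioning set.
{U6, U8} contains no descendant of U9 and blocks every backdoor path.
Every element of {U6, U8} is needed (dropping U6 leaves P2 open; dropping U8 leaves P4 open), so no proper subset is valid.
Among all size-2 subsets of the eligible variables, only {U6, U8} blocks every backdoor path, so it is the unique smallest valid adjustment set.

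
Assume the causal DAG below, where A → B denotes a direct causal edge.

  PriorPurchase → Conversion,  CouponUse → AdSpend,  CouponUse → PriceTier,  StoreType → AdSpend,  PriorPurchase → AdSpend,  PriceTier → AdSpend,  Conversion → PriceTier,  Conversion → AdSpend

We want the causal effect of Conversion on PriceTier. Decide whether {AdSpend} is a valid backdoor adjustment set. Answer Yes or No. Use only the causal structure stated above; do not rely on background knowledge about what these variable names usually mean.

Backdoor paths from Conversion to PriceTier (paths whose first edge points into Conversion):
  P1: Conversion <- PriorPurchase -> AdSpend <- CouponUse -> PriceTier
  P2: Conversion <- PriorPurchase -> AdSpend <- PriceTier
Condition 1 (no descendant of Conversion in the set): FAILS — AdSpend is a descendant of Conversion.
Condition 2 (every backdoor path blocked by {AdSpend}):
  P1: open — collider(s) AdSpend are conditioned on (or have a conditioned descendant) and no non-collider on the path is in the set.
  P2: open — collider(s) AdSpend are conditioned on (or have a conditioned descendant) and no non-collider on the path is in the set.
{AdSpend} does not satisfy the backdoor criterion.

No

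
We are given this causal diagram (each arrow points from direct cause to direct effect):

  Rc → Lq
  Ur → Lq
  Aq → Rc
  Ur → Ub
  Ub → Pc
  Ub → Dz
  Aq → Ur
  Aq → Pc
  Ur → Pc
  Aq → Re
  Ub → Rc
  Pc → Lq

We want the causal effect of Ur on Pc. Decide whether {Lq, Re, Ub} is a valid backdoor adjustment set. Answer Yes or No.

Backdoor paths from Ur to Pc (paths whose first edge points into Ur):
  P1: Ur <- Aq -> Pc
  P2: Ur <- Aq -> Rc <- Ub -> Pc
  P3: Ur <- Aq -> Rc -> Lq <- Pc
Condition 1 (no descendant of Ur in the set): FAILS — Lq and Ub are descendants of Ur.
Condition 2 (every backdoor path blocked by {Lq, Re, Ub}):
  P1: open — no interior node is in the conditioning set.
  P2: blocked at fork node Ub ∈ conditioning set.
  P3: open — collider(s) Lq are conditioned on (or have a conditioned descendant) and no non-collider on the path is in the set.
{Lq, Re, Ub} does not satisfy the backdoor criterion.

No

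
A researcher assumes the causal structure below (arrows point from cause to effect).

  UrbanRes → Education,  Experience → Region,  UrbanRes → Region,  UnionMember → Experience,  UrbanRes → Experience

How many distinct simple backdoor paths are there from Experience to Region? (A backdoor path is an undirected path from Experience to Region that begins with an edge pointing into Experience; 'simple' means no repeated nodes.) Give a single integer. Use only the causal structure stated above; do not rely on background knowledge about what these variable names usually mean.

A backdoor path from Experience to Region is any simple undirected path whose first edge points into Experience (i.e. leaves Experience via a parent).
Parents of Experience: {UnionMember, UrbanRes}.
Enumerating:
  P1: Experience <- UrbanRes -> Region
That exhausts the simple backdoor paths. Count: 1.

1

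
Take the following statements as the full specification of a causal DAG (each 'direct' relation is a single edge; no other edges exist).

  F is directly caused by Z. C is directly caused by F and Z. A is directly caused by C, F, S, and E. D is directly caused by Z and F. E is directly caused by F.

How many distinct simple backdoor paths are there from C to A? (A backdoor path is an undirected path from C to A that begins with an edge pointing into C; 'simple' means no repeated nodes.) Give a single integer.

6

A backdoor path from C to A is any simple undirected path whose first edge points into C (i.e. leaves C via a parent).
Parents of C: {F, Z}.
Enumerating:
  P1: C <- Z -> F -> E -> A
  P2: C <- Z -> F -> A
  P3: C <- Z -> D <- F -> E -> A
  P4: C <- Z -> D <- F -> A
  P5: C <- F -> E -> A
  P6: C <- F -> A
That exhausts the simple backdoor paths. Count: 6.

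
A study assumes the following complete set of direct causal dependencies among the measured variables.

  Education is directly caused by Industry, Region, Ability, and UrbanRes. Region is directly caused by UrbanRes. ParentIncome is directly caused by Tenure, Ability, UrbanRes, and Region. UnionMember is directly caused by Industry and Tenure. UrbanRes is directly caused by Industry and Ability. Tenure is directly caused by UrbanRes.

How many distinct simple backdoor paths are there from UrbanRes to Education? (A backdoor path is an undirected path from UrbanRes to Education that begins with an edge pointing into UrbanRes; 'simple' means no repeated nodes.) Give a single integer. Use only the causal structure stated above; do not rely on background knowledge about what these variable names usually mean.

A backdoor path from UrbanRes to Education is any simple undirected path whose first edge points into UrbanRes (i.e. leaves UrbanRes via a parent).
Parents of UrbanRes: {Ability, Industry}.
Enumerating:
  P1: UrbanRes <- Ability -> ParentIncome <- Tenure -> UnionMember <- Industry -> Education
  P2: UrbanRes <- Ability -> ParentIncome <- Region -> Education
  P3: UrbanRes <- Ability -> Education
  P4: UrbanRes <- Industry -> UnionMember <- Tenure -> ParentIncome <- Ability -> Education
  P5: UrbanRes <- Industry -> UnionMember <- Tenure -> ParentIncome <- Region -> Education
  P6: UrbanRes <- Industry -> Education
That exhausts the simple backdoor paths. Count: 6.

6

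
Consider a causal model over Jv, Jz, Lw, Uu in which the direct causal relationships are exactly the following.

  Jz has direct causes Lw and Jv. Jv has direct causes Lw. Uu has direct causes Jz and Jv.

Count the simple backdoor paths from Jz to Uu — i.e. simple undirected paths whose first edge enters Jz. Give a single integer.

A backdoor path from Jz to Uu is any simple undirected path whose first edge points into Jz (i.e. leaves Jz via a parent).
Parents of Jz: {Jv, Lw}.
Enumerating:
  P1: Jz <- Lw -> Jv -> Uu
  P2: Jz <- Jv -> Uu
That exhausts the simple backdoor paths. Count: 2.

2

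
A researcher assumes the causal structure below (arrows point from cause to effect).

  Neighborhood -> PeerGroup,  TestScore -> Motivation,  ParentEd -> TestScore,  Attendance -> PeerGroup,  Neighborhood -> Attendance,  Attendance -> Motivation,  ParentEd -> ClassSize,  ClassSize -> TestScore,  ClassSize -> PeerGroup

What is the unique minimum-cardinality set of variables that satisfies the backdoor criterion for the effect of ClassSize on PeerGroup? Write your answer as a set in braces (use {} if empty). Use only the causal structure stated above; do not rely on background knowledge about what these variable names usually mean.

{}

Variables eligible for adjustment (non-descendants of ClassSize, excluding ClassSize and PeerGroup): {Attendance, Neighborhood, ParentEd}.
Backdoor paths from ClassSize to PeerGroup:
  P1: ClassSize <- ParentEd -> TestScore -> Motivation <- Attendance <- Neighborhood -> PeerGroup
  P2: ClassSize <- ParentEd -> TestScore -> Motivation <- Attendance -> PeerGroup
Each backdoor path contains an unconditioned collider, so every path is already blocked with the empty conditioning set:
  P1: blocked at collider Motivation (neither it nor any descendant is in the conditioning set).
  P2: blocked at collider Motivation (neither it nor any descendant is in the conditioning set).
The empty set is therefore the unique smallest valid set.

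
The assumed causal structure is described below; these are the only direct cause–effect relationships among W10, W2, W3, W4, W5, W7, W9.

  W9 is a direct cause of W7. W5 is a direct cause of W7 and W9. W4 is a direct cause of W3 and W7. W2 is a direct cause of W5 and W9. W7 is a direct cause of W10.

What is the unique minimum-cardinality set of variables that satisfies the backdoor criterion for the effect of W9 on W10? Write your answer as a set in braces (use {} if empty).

Variables eligible for adjustment (non-descendants of W9, excluding W9 and W10): {W2, W3, W4, W5}.
Backdoor paths from W9 to W10:
  P1: W9 <- W2 -> W5 -> W7 -> W10
  P2: W9 <- W5 -> W7 -> W10
The empty set is not sufficient: P1 (W9 <- W2 -> W5 -> W7 -> W10) has no collider blocking it and no conditioned non-collider, so it is open.
Try {W5}:
  P1: blocked at chain node W5 ∈ conditioning set.
  P2: blocked at fork node W5 ∈ conditioning set.
{W5} contains no descendant of W9 and blocks every backdoor path.
No other singleton works — e.g. {W2} leaves P2 open — so {W5} is the unique smallest valid adjustment set.

{W5}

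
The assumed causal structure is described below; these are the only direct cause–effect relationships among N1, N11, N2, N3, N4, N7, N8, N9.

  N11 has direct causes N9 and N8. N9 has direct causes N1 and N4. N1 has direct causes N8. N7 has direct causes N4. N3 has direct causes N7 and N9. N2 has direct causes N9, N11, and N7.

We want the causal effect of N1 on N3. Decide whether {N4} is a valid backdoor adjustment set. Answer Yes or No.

Yes

Backdoor paths from N1 to N3 (paths whose first edge points into N1):
  P1: N1 <- N8 -> N11 <- N9 <- N4 -> N7 -> N3
  P2: N1 <- N8 -> N11 <- N9 -> N3
  P3: N1 <- N8 -> N11 <- N9 -> N2 <- N7 -> N3
  P4: N1 <- N8 -> N11 -> N2 <- N7 <- N4 -> N9 -> N3
  P5: N1 <- N8 -> N11 -> N2 <- N7 -> N3
  P6: N1 <- N8 -> N11 -> N2 <- N9 <- N4 -> N7 -> N3
  P7: N1 <- N8 -> N11 -> N2 <- N9 -> N3
Condition 1 (no descendant of N1 in the set): holds — descendants of N1 are {N11, N2, N3, N9}; none are in {N4}.
Condition 2 (every backdoor path blocked by {N4}):
  P1: blocked at collider N11 (neither it nor any descendant is in the conditioning set).
  P2: blocked at collider N11 (neither it nor any descendant is in the conditioning set).
  P3: blocked at collider N11 (neither it nor any descendant is in the conditioning set).
  P4: blocked at collider N2 (neither it nor any descendant is in the conditioning set).
  P5: blocked at collider N2 (neither it nor any descendant is in the conditioning set).
  P6: blocked at collider N2 (neither it nor any descendant is in the conditioning set).
  P7: blocked at collider N2 (neither it nor any descendant is in the conditioning set).
{N4} satisfies the backdoor criterion.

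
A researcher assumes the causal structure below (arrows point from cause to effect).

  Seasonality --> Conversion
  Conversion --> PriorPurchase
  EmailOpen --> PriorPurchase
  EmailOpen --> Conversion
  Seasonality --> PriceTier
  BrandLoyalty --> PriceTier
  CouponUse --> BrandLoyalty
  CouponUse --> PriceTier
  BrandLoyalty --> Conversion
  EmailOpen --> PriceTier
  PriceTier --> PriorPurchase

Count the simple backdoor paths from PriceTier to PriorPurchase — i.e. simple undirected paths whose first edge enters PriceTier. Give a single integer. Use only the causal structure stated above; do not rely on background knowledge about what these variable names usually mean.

A backdoor path from PriceTier to PriorPurchase is any simple undirected path whose first edge points into PriceTier (i.e. leaves PriceTier via a parent).
Parents of PriceTier: {BrandLoyalty, CouponUse, EmailOpen, Seasonality}.
Enumerating:
  P1: PriceTier <- CouponUse -> BrandLoyalty -> Conversion <- EmailOpen -> PriorPurchase
  P2: PriceTier <- CouponUse -> BrandLoyalty -> Conversion -> PriorPurchase
  P3: PriceTier <- Seasonality -> Conversion <- EmailOpen -> PriorPurchase
  P4: PriceTier <- Seasonality -> Conversion -> PriorPurchase
  P5: PriceTier <- EmailOpen -> Conversion -> PriorPurchase
  P6: PriceTier <- EmailOpen -> PriorPurchase
  P7: PriceTier <- BrandLoyalty -> Conversion <- EmailOpen -> PriorPurchase
  P8: PriceTier <- BrandLoyalty -> Conversion -> PriorPurchase
That exhausts the simple backdoor paths. Count: 8.

8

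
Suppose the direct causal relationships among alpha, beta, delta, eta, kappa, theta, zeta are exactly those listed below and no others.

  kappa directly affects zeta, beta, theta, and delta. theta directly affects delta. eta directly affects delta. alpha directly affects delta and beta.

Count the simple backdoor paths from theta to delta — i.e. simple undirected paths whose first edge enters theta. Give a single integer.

2

A backdoor path from theta to delta is any simple undirected path whose first edge points into theta (i.e. leaves theta via a parent).
Parents of theta: {kappa}.
Enumerating:
  P1: theta <- kappa -> beta <- alpha -> delta
  P2: theta <- kappa -> delta
That exhausts the simple backdoor paths. Count: 2.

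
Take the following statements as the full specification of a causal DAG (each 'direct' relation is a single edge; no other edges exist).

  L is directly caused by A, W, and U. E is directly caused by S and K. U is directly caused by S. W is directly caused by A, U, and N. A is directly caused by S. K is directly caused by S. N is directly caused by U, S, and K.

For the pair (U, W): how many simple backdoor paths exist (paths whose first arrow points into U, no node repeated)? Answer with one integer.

A backdoor path from U to W is any simple undirected path whose first edge points into U (i.e. leaves U via a parent).
Parents of U: {S}.
Enumerating:
  P1: U <- S -> K -> N -> W
  P2: U <- S -> A -> W
  P3: U <- S -> A -> L <- W
  P4: U <- S -> E <- K -> N -> W
  P5: U <- S -> N -> W
That exhausts the simple backdoor paths. Count: 5.

5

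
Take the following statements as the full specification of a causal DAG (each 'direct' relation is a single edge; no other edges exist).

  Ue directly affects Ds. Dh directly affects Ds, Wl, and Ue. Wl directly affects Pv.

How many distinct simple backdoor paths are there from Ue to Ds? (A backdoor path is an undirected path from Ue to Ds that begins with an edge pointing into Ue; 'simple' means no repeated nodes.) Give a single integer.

1

A backdoor path from Ue to Ds is any simple undirected path whose first edge points into Ue (i.e. leaves Ue via a parent).
Parents of Ue: {Dh}.
Enumerating:
  P1: Ue <- Dh -> Ds
That exhausts the simple backdoor paths. Count: 1.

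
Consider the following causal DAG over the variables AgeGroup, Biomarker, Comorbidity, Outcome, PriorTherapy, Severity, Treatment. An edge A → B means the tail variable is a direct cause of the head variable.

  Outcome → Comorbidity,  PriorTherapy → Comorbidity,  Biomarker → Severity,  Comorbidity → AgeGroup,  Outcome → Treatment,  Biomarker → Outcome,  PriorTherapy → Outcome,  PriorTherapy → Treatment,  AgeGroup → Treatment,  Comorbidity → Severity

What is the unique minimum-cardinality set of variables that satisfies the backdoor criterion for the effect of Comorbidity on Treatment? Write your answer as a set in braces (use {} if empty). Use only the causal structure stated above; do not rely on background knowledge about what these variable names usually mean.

Variables eligible for adjustment (non-descendants of Comorbidity, excluding Comorbidity and Treatment): {Biomarker, Outcome, PriorTherapy}.
Backdoor paths from Comorbidity to Treatment:
  P1: Comorbidity <- PriorTherapy -> Outcome -> Treatment
  P2: Comorbidity <- PriorTherapy -> Treatment
  P3: Comorbidity <- Outcome <- PriorTherapy -> Treatment
  P4: Comorbidity <- Outcome -> Treatment
The empty set is not sufficient: P1 (Comorbidity <- PriorTherapy -> Outcome -> Treatment) has no collider blocking it and no conditioned non-collider, so it is open.
Try {Outcome, PriorTherapy}:
  P1: blocked at fork node PriorTherapy ∈ conditioning set.
  P2: blocked at fork node PriorTherapy ∈ conditioning set.
  P3: blocked at chain node Outcome ∈ conditioning set.
  P4: blocked at fork node Outcome ∈ conditioning set.
{Outcome, PriorTherapy} contains no descendant of Comorbidity and blocks every backdoor path.
Every element of {Outcome, PriorTherapy} is needed (dropping Outcome leaves P4 open; dropping PriorTherapy leaves P2 open), so no proper subset is valid.
Among all size-2 subsets of the eligible variables, only {Outcome, PriorTherapy} blocks every backdoor path, so it is the unique smallest valid adjustment set.

{Outcome, PriorTherapy}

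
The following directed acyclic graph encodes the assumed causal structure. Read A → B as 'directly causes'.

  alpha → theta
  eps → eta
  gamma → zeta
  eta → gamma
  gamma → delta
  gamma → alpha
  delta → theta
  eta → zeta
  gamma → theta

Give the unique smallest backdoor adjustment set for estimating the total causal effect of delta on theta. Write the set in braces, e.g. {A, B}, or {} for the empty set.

{gamma}

Variables eligible for adjustment (non-descendants of delta, excluding delta and theta): {alpha, eps, eta, gamma, zeta}.
Backdoor paths from delta to theta:
  P1: delta <- gamma -> alpha -> theta
  P2: delta <- gamma -> theta
The empty set is not sufficient: P1 (delta <- gamma -> alpha -> theta) has no collider blocking it and no conditioned non-collider, so it is open.
Try {gamma}:
  P1: blocked at fork node gamma ∈ conditioning set.
  P2: blocked at fork node gamma ∈ conditioning set.
{gamma} contains no descendant of delta and blocks every backdoor path.
No other singleton works — e.g. {eps} leaves P1 open — so {gamma} is the unique smallest valid adjustment set.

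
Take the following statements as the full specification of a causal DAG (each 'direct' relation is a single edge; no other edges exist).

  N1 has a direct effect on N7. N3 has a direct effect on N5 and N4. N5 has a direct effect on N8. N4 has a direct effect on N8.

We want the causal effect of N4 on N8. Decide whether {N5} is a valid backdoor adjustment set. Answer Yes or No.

Yes

Backdoor paths from N4 to N8 (paths whose first edge points into N4):
  P1: N4 <- N3 -> N5 -> N8
Condition 1 (no descendant of N4 in the set): holds — descendants of N4 are {N8}; none are in {N5}.
Condition 2 (every backdoor path blocked by {N5}):
  P1: blocked at chain node N5 ∈ conditioning set.
{N5} satisfies the backdoor criterion.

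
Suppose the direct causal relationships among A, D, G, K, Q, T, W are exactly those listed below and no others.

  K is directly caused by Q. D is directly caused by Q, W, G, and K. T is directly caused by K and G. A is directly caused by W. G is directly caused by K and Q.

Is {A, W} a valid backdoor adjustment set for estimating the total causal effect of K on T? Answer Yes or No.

Backdoor paths from K to T (paths whose first edge points into K):
  P1: K <- Q -> G -> T
  P2: K <- Q -> D <- G -> T
Condition 1 (no descendant of K in the set): holds — descendants of K are {D, G, T}; none are in {A, W}.
Condition 2 (every backdoor path blocked by {A, W}):
  P1: open — no interior node is in the conditioning set.
  P2: blocked at collider D (neither it nor any descendant is in the conditioning set).
{A, W} does not satisfy the backdoor criterion.

No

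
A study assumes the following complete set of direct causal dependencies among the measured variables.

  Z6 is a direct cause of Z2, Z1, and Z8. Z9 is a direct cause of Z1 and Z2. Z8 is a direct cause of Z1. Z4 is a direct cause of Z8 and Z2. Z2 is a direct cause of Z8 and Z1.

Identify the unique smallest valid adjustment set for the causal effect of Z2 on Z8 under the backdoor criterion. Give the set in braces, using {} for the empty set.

Variables eligible for adjustment (non-descendants of Z2, excluding Z2 and Z8): {Z4, Z6, Z9}.
Backdoor paths from Z2 to Z8:
  P1: Z2 <- Z4 -> Z8
  P2: Z2 <- Z9 -> Z1 <- Z6 -> Z8
  P3: Z2 <- Z9 -> Z1 <- Z8
  P4: Z2 <- Z6 -> Z8
  P5: Z2 <- Z6 -> Z1 <- Z8
The empty set is not sufficient: P1 (Z2 <- Z4 -> Z8) has no collider blocking it and no conditioned non-collider, so it is open.
Try {Z4, Z6}:
  P1: blocked at fork node Z4 ∈ conditioning set.
  P2: blocked at collider Z1 (neither it nor any descendant is in the conditioning set).
  P3: blocked at collider Z1 (neither it nor any descendant is in the conditioning set).
  P4: blocked at fork node Z6 ∈ conditioning set.
  P5: blocked at fork node Z6 ∈ conditioning set.
{Z4, Z6} contains no descendant of Z2 and blocks every backdoor path.
Every element of {Z4, Z6} is needed (dropping Z4 leaves P1 open; dropping Z6 leaves P4 open), so no proper subset is valid.
Among all size-2 subsets of the eligible variables, only {Z4, Z6} blocks every backdoor path, so it is the unique smallest valid adjustment set.

{Z4, Z6}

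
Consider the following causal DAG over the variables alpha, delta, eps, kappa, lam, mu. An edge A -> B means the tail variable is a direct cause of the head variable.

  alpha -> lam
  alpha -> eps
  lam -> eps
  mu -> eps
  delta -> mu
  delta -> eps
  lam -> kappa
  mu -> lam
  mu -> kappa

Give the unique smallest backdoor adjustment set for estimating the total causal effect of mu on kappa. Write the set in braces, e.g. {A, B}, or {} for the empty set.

Variables eligible for adjustment (non-descendants of mu, excluding mu and kappa): {alpha, delta}.
Backdoor paths from mu to kappa:
  P1: mu <- delta -> eps <- alpha -> lam -> kappa
  P2: mu <- delta -> eps <- lam -> kappa
Each backdoor path contains an unconditioned collider, so every path is already blocked with the empty conditioning set:
  P1: blocked at collider eps (neither it nor any descendant is in the conditioning set).
  P2: blocked at collider eps (neither it nor any descendant is in the conditioning set).
The empty set is therefore the unique smallest valid set.

{}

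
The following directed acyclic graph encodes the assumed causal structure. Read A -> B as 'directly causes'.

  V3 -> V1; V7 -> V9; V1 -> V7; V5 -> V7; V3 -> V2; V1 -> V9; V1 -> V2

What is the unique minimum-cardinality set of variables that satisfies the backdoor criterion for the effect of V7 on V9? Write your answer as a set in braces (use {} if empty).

Variables eligible for adjustment (non-descendants of V7, excluding V7 and V9): {V1, V2, V3, V5}.
Backdoor paths from V7 to V9:
  P1: V7 <- V1 -> V9
The empty set is not sufficient: P1 (V7 <- V1 -> V9) has no collider blocking it and no conditioned non-collider, so it is open.
Try {V1}:
  P1: blocked at fork node V1 ∈ conditioning set.
{V1} contains no descendant of V7 and blocks every backdoor path.
No other singleton works — e.g. {V3} leaves P1 open — so {V1} is the unique smallest valid adjustment set.

{V1}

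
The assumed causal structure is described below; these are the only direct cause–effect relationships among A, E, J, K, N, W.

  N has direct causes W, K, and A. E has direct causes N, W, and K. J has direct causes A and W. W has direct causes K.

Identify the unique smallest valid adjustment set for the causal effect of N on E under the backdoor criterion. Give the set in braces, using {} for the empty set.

{K, W}

Variables eligible for adjustment (non-descendants of N, excluding N and E): {A, J, K, W}.
Backdoor paths from N to E:
  P1: N <- A -> J <- W <- K -> E
  P2: N <- A -> J <- W -> E
  P3: N <- K -> W -> E
  P4: N <- K -> E
  P5: N <- W <- K -> E
  P6: N <- W -> E
The empty set is not sufficient: P3 (N <- K -> W -> E) has no collider blocking it and no conditioned non-collider, so it is open.
Try {K, W}:
  P1: blocked at collider J (neither it nor any descendant is in the conditioning set).
  P2: blocked at collider J (neither it nor any descendant is in the conditioning set).
  P3: blocked at fork node K ∈ conditioning set.
  P4: blocked at fork node K ∈ conditioning set.
  P5: blocked at chain node W ∈ conditioning set.
  P6: blocked at fork node W ∈ conditioning set.
{K, W} contains no descendant of N and blocks every backdoor path.
Every element of {K, W} is needed (dropping K leaves P4 open; dropping W leaves P6 open), so no proper subset is valid.
Among all size-2 subsets of the eligible variables, only {K, W} blocks every backdoor path, so it is the unique smallest valid adjustment set.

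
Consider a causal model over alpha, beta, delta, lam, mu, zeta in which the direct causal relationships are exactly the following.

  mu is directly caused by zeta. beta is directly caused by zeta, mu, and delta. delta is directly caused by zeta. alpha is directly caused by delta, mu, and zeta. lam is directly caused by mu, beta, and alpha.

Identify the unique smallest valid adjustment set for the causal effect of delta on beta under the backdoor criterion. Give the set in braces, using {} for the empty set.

{zeta}

Variables eligible for adjustment (non-descendants of delta, excluding delta and beta): {mu, zeta}.
Backdoor paths from delta to beta:
  P1: delta <- zeta -> mu -> alpha -> lam <- beta
  P2: delta <- zeta -> mu -> beta
  P3: delta <- zeta -> mu -> lam <- beta
  P4: delta <- zeta -> alpha <- mu -> beta
  P5: delta <- zeta -> alpha <- mu -> lam <- beta
  P6: delta <- zeta -> alpha -> lam <- mu -> beta
  P7: delta <- zeta -> alpha -> lam <- beta
  P8: delta <- zeta -> beta
The empty set is not sufficient: P2 (delta <- zeta -> mu -> beta) has no collider blocking it and no conditioned non-collider, so it is open.
Try {zeta}:
  P1: blocked at fork node zeta ∈ conditioning set.
  P2: blocked at fork node zeta ∈ conditioning set.
  P3: blocked at fork node zeta ∈ conditioning set.
  P4: blocked at fork node zeta ∈ conditioning set.
  P5: blocked at fork node zeta ∈ conditioning set.
  P6: blocked at fork node zeta ∈ conditioning set.
  P7: blocked at fork node zeta ∈ conditioning set.
  P8: blocked at fork node zeta ∈ conditioning set.
{zeta} contains no descendant of delta and blocks every backdoor path.
No other singleton works — e.g. {mu} leaves P8 open — so {zeta} is the unique smallest valid adjustment set.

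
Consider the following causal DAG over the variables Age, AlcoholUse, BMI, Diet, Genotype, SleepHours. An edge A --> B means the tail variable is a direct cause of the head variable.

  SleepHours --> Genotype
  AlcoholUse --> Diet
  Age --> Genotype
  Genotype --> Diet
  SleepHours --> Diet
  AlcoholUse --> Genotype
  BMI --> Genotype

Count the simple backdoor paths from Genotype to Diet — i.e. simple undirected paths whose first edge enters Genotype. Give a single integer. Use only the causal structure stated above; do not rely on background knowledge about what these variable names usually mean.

2

A backdoor path from Genotype to Diet is any simple undirected path whose first edge points into Genotype (i.e. leaves Genotype via a parent).
Parents of Genotype: {Age, AlcoholUse, BMI, SleepHours}.
Enumerating:
  P1: Genotype <- SleepHours -> Diet
  P2: Genotype <- AlcoholUse -> Diet
That exhausts the simple backdoor paths. Count: 2.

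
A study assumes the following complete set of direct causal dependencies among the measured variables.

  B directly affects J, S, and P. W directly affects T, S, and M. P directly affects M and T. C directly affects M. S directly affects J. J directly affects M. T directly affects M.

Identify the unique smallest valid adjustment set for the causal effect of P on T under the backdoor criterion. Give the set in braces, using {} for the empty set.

{}

Variables eligible for adjustment (non-descendants of P, excluding P and T): {B, C, J, S, W}.
Backdoor paths from P to T:
  P1: P <- B -> S <- W -> T
  P2: P <- B -> S <- W -> M <- T
  P3: P <- B -> S -> J -> M <- W -> T
  P4: P <- B -> S -> J -> M <- T
  P5: P <- B -> J <- S <- W -> T
  P6: P <- B -> J <- S <- W -> M <- T
  P7: P <- B -> J -> M <- W -> T
  P8: P <- B -> J -> M <- T
Each backdoor path contains an unconditioned collider, so every path is already blocked with the empty conditioning set:
  P1: blocked at collider S (neither it nor any descendant is in the conditioning set).
  P2: blocked at collider S (neither it nor any descendant is in the conditioning set).
  P3: blocked at collider M (neither it nor any descendant is in the conditioning set).
  P4: blocked at collider M (neither it nor any descendant is in the conditioning set).
  P5: blocked at collider J (neither it nor any descendant is in the conditioning set).
  P6: blocked at collider J (neither it nor any descendant is in the conditioning set).
  P7: blocked at collider M (neither it nor any descendant is in the conditioning set).
  P8: blocked at collider M (neither it nor any descendant is in the conditioning set).
The empty set is therefore the unique smallest valid set.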